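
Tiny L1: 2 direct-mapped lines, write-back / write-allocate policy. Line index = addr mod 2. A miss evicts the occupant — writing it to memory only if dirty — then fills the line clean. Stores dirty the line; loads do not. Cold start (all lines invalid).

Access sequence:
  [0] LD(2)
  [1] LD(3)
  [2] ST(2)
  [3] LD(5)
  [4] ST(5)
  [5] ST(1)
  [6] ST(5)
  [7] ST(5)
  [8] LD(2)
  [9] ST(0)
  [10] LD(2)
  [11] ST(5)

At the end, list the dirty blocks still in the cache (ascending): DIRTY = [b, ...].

0: R B2 -> L0 miss  d=-]
1: R B3 -> L1 miss  d=-]
2: W B2 -> L0 hit  d=D]
3: R B5 -> L1 miss  d=-]
4: W B5 -> L1 hit  d=D]
5: W B1 -> L1 miss wb->B5  d=D]
6: W B5 -> L1 miss wb->B1  d=D]
7: W B5 -> L1 hit  d=D]
8: R B2 -> L0 hit  d=D]
9: W B0 -> L0 miss wb->B2  d=D]
10: R B2 -> L0 miss wb->B0  d=-]
11: W B5 -> L1 hit  d=D]

DIRTY = [5]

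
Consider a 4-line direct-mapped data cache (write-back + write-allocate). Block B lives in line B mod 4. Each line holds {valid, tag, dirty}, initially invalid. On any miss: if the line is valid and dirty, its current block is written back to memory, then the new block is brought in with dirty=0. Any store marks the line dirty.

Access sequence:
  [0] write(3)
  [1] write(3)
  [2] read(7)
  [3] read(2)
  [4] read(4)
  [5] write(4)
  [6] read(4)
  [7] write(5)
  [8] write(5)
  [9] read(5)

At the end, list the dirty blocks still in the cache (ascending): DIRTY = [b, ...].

DIRTY = [4, 5]

0: W B3 → L3 miss [D]
1: W B3 → L3 hit [D]
2: R B7 → L3 miss wb→B3 [-]
3: R B2 → L2 miss [-]
4: R B4 → L0 miss [-]
5: W B4 → L0 hit [D]
6: R B4 → L0 hit [D]
7: W B5 → L1 miss [D]
8: W B5 → L1 hit [D]
9: R B5 → L1 hit [D]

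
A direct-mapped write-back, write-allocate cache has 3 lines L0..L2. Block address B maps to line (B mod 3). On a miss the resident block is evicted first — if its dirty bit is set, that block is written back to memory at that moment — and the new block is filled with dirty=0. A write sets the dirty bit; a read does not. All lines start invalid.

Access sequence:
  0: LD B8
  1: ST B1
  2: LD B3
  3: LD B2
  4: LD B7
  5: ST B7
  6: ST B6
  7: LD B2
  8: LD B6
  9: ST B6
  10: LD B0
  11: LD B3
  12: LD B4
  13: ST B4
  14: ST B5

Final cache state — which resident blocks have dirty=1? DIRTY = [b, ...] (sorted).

0: R B8 -> L2 miss  d=-]
1: W B1 -> L1 miss  d=D]
2: R B3 -> L0 miss  d=-]
3: R B2 -> L2 miss  d=-]
4: R B7 -> L1 miss wb->B1  d=-]
5: W B7 -> L1 hit  d=D]
6: W B6 -> L0 miss  d=D]
7: R B2 -> L2 hit  d=-]
8: R B6 -> L0 hit  d=D]
9: W B6 -> L0 hit  d=D]
10: R B0 -> L0 miss wb->B6  d=-]
11: R B3 -> L0 miss  d=-]
12: R B4 -> L1 miss wb->B7  d=-]
13: W B4 -> L1 hit  d=D]
14: W B5 -> L2 miss  d=D]

DIRTY = [4, 5]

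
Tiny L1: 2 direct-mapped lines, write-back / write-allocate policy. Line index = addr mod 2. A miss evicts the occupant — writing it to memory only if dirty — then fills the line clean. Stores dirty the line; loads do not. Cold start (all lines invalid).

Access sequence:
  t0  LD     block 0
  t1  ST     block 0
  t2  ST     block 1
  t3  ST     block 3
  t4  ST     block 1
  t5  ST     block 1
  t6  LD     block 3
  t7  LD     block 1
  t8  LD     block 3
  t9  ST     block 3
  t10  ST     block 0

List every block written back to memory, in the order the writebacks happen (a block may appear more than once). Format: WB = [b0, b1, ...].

0: R B0 -> L0 miss  d=-]
1: W B0 -> L0 hit  d=D]
2: W B1 -> L1 miss  d=D]
3: W B3 -> L1 miss wb->B1  d=D]
4: W B1 -> L1 miss wb->B3  d=D]
5: W B1 -> L1 hit  d=D]
6: R B3 -> L1 miss wb->B1  d=-]
7: R B1 -> L1 miss  d=-]
8: R B3 -> L1 miss  d=-]
9: W B3 -> L1 hit  d=D]
10: W B0 -> L0 hit  d=D]

WB = [1, 3, 1]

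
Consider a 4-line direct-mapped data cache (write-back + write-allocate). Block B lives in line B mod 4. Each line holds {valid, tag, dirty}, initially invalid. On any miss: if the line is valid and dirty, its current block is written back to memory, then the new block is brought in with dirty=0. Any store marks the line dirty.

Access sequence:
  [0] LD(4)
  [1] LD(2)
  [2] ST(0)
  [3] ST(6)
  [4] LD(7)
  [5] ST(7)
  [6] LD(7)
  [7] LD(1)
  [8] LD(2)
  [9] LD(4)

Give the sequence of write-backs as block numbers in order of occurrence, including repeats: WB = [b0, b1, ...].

WB = [6, 0]

0: R B4 → L0 miss [-]
1: R B2 → L2 miss [-]
2: W B0 → L0 miss [D]
3: W B6 → L2 miss [D]
4: R B7 → L3 miss [-]
5: W B7 → L3 hit [D]
6: R B7 → L3 hit [D]
7: R B1 → L1 miss [-]
8: R B2 → L2 miss wb→B6 [-]
9: R B4 → L0 miss wb→B0 [-]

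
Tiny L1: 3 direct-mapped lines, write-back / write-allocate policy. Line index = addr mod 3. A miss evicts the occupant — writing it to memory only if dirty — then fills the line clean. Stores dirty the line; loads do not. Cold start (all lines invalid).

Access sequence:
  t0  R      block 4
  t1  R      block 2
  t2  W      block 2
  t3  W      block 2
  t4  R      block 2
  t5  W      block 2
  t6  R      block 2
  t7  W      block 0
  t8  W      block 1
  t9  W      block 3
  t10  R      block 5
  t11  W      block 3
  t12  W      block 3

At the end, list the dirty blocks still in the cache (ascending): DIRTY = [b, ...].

  0 | R B4 → L1 miss [-]
  1 | R B2 → L2 miss [-]
  2 | W B2 → L2 hit [D]
  3 | W B2 → L2 hit [D]
  4 | R B2 → L2 hit [D]
  5 | W B2 → L2 hit [D]
  6 | R B2 → L2 hit [D]
  7 | W B0 → L0 miss [D]
  8 | W B1 → L1 miss [D]
  9 | W B3 → L0 miss wb→B0 [D]
  10 | R B5 → L2 miss wb→B2 [-]
  11 | W B3 → L0 hit [D]
  12 | W B3 → L0 hit [D]

DIRTY = [1, 3]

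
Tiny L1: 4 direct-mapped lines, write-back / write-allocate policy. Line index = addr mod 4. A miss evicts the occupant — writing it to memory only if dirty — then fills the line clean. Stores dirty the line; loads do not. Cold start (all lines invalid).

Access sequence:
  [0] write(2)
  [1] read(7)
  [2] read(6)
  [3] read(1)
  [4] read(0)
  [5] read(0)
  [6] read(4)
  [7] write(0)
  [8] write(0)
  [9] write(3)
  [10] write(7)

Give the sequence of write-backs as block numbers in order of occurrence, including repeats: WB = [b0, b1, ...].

  0 | W B2 → L2 miss [D]
  1 | R B7 → L3 miss [-]
  2 | R B6 → L2 miss wb→B2 [-]
  3 | R B1 → L1 miss [-]
  4 | R B0 → L0 miss [-]
  5 | R B0 → L0 hit [-]
  6 | R B4 → L0 miss [-]
  7 | W B0 → L0 miss [D]
  8 | W B0 → L0 hit [D]
  9 | W B3 → L3 miss [D]
  10 | W B7 → L3 miss wb→B3 [D]

WB = [2, 3]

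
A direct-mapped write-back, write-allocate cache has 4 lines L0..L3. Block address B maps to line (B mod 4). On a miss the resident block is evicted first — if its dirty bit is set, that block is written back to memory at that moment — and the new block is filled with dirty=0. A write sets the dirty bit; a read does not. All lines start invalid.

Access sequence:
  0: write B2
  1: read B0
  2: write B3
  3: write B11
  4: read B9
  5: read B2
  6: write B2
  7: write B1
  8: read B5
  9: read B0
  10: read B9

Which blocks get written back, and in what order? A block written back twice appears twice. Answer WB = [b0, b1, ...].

WB = [3, 1]

0: W B2 → L2 miss [D]
1: R B0 → L0 miss [-]
2: W B3 → L3 miss [D]
3: W B11 → L3 miss wb→B3 [D]
4: R B9 → L1 miss [-]
5: R B2 → L2 hit [D]
6: W B2 → L2 hit [D]
7: W B1 → L1 miss [D]
8: R B5 → L1 miss wb→B1 [-]
9: R B0 → L0 hit [-]
10: R B9 → L1 miss [-]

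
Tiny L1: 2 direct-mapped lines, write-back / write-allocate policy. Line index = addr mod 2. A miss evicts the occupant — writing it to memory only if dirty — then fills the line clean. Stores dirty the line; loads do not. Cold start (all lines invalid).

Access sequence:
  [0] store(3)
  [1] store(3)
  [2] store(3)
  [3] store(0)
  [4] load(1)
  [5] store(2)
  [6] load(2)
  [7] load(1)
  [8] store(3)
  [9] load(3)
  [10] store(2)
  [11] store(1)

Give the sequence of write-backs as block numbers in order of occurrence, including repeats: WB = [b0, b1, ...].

  0 | W B3 → L1 miss [D]
  1 | W B3 → L1 hit [D]
  2 | W B3 → L1 hit [D]
  3 | W B0 → L0 miss [D]
  4 | R B1 → L1 miss wb→B3 [-]
  5 | W B2 → L0 miss wb→B0 [D]
  6 | R B2 → L0 hit [D]
  7 | R B1 → L1 hit [-]
  8 | W B3 → L1 miss [D]
  9 | R B3 → L1 hit [D]
  10 | W B2 → L0 hit [D]
  11 | W B1 → L1 miss wb→B3 [D]

WB = [3, 0, 3]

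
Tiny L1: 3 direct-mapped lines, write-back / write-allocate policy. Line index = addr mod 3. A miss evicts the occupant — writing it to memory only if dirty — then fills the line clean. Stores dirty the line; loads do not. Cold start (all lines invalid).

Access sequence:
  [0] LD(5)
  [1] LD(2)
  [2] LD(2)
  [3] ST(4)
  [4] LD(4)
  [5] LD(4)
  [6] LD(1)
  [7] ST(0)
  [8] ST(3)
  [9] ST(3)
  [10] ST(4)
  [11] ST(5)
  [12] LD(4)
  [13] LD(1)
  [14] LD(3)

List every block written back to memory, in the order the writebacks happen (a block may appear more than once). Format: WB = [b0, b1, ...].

0: R B5 → L2 miss [-]
1: R B2 → L2 miss [-]
2: R B2 → L2 hit [-]
3: W B4 → L1 miss [D]
4: R B4 → L1 hit [D]
5: R B4 → L1 hit [D]
6: R B1 → L1 miss wb→B4 [-]
7: W B0 → L0 miss [D]
8: W B3 → L0 miss wb→B0 [D]
9: W B3 → L0 hit [D]
10: W B4 → L1 miss [D]
11: W B5 → L2 miss [D]
12: R B4 → L1 hit [D]
13: R B1 → L1 miss wb→B4 [-]
14: R B3 → L0 hit [D]

WB = [4, 0, 4]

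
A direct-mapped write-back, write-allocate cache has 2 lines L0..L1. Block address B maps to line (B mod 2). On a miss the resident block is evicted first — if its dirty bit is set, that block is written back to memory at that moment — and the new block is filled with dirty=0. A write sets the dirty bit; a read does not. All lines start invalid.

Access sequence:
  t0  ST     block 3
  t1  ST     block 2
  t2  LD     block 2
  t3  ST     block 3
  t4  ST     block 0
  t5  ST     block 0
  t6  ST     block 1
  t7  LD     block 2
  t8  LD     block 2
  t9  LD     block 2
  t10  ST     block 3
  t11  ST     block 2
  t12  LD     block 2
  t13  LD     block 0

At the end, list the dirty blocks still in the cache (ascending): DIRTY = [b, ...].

DIRTY = [3]

  0 | W B3 → L1 miss [D]
  1 | W B2 → L0 miss [D]
  2 | R B2 → L0 hit [D]
  3 | W B3 → L1 hit [D]
  4 | W B0 → L0 miss wb→B2 [D]
  5 | W B0 → L0 hit [D]
  6 | W B1 → L1 miss wb→B3 [D]
  7 | R B2 → L0 miss wb→B0 [-]
  8 | R B2 → L0 hit [-]
  9 | R B2 → L0 hit [-]
  10 | W B3 → L1 miss wb→B1 [D]
  11 | W B2 → L0 hit [D]
  12 | R B2 → L0 hit [D]
  13 | R B0 → L0 miss wb→B2 [-]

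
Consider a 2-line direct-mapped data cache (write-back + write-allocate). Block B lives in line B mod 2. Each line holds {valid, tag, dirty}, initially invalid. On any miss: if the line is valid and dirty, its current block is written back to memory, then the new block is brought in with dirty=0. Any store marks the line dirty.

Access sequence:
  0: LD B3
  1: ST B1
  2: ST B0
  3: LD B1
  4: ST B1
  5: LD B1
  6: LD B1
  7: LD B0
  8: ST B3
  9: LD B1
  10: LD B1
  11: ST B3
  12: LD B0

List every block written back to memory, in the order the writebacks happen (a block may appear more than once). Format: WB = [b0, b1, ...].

WB = [1, 3]

0: R B3 -> L1 miss  d=-]
1: W B1 -> L1 miss  d=D]
2: W B0 -> L0 miss  d=D]
3: R B1 -> L1 hit  d=D]
4: W B1 -> L1 hit  d=D]
5: R B1 -> L1 hit  d=D]
6: R B1 -> L1 hit  d=D]
7: R B0 -> L0 hit  d=D]
8: W B3 -> L1 miss wb->B1  d=D]
9: R B1 -> L1 miss wb->B3  d=-]
10: R B1 -> L1 hit  d=-]
11: W B3 -> L1 miss  d=D]
12: R B0 -> L0 hit  d=D]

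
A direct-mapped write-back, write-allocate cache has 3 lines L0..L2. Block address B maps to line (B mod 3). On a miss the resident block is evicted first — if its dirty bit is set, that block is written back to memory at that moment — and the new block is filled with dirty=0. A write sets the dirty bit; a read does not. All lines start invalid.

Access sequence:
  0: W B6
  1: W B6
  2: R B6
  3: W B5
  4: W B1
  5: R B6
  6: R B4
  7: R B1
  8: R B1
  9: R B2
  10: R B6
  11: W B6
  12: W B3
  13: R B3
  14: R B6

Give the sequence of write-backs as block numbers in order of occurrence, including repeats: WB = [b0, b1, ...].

WB = [1, 5, 6, 3]

0: W B6 → L0 miss [D]
1: W B6 → L0 hit [D]
2: R B6 → L0 hit [D]
3: W B5 → L2 miss [D]
4: W B1 → L1 miss [D]
5: R B6 → L0 hit [D]
6: R B4 → L1 miss wb→B1 [-]
7: R B1 → L1 miss [-]
8: R B1 → L1 hit [-]
9: R B2 → L2 miss wb→B5 [-]
10: R B6 → L0 hit [D]
11: W B6 → L0 hit [D]
12: W B3 → L0 miss wb→B6 [D]
13: R B3 → L0 hit [D]
14: R B6 → L0 miss wb→B3 [-]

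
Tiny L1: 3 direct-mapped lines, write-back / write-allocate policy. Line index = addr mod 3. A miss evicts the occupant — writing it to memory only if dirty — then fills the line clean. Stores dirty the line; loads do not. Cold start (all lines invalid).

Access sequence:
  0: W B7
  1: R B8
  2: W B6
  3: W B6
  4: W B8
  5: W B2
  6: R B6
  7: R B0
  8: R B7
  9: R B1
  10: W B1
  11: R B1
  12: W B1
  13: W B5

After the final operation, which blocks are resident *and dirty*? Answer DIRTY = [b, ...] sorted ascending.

  0 | W B7 → L1 miss [D]
  1 | R B8 → L2 miss [-]
  2 | W B6 → L0 miss [D]
  3 | W B6 → L0 hit [D]
  4 | W B8 → L2 hit [D]
  5 | W B2 → L2 miss wb→B8 [D]
  6 | R B6 → L0 hit [D]
  7 | R B0 → L0 miss wb→B6 [-]
  8 | R B7 → L1 hit [D]
  9 | R B1 → L1 miss wb→B7 [-]
  10 | W B1 → L1 hit [D]
  11 | R B1 → L1 hit [D]
  12 | W B1 → L1 hit [D]
  13 | W B5 → L2 miss wb→B2 [D]

DIRTY = [1, 5]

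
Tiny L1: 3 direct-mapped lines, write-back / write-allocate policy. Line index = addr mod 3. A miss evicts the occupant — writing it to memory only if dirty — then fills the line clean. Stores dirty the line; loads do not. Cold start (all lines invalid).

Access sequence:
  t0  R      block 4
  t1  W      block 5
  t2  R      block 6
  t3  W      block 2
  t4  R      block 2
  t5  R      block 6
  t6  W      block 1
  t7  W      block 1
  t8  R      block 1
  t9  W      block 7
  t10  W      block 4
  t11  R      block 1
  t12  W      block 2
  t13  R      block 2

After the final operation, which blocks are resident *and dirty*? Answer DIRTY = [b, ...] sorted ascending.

0: R B4 → L1 miss [-]
1: W B5 → L2 miss [D]
2: R B6 → L0 miss [-]
3: W B2 → L2 miss wb→B5 [D]
4: R B2 → L2 hit [D]
5: R B6 → L0 hit [-]
6: W B1 → L1 miss [D]
7: W B1 → L1 hit [D]
8: R B1 → L1 hit [D]
9: W B7 → L1 miss wb→B1 [D]
10: W B4 → L1 miss wb→B7 [D]
11: R B1 → L1 miss wb→B4 [-]
12: W B2 → L2 hit [D]
13: R B2 → L2 hit [D]

DIRTY = [2]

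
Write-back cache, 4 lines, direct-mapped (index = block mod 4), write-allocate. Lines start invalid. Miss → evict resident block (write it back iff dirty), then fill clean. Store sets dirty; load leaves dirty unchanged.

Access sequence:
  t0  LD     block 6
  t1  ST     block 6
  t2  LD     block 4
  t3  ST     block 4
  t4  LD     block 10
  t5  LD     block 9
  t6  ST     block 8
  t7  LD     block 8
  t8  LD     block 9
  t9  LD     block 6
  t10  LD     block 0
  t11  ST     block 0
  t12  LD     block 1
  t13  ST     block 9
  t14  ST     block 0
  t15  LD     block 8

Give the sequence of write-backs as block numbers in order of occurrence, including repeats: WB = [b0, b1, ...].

WB = [6, 4, 8, 0]

0: R B6 -> L2 miss  d=-]
1: W B6 -> L2 hit  d=D]
2: R B4 -> L0 miss  d=-]
3: W B4 -> L0 hit  d=D]
4: R B10 -> L2 miss wb->B6  d=-]
5: R B9 -> L1 miss  d=-]
6: W B8 -> L0 miss wb->B4  d=D]
7: R B8 -> L0 hit  d=D]
8: R B9 -> L1 hit  d=-]
9: R B6 -> L2 miss  d=-]
10: R B0 -> L0 miss wb->B8  d=-]
11: W B0 -> L0 hit  d=D]
12: R B1 -> L1 miss  d=-]
13: W B9 -> L1 miss  d=D]
14: W B0 -> L0 hit  d=D]
15: R B8 -> L0 miss wb->B0  d=-]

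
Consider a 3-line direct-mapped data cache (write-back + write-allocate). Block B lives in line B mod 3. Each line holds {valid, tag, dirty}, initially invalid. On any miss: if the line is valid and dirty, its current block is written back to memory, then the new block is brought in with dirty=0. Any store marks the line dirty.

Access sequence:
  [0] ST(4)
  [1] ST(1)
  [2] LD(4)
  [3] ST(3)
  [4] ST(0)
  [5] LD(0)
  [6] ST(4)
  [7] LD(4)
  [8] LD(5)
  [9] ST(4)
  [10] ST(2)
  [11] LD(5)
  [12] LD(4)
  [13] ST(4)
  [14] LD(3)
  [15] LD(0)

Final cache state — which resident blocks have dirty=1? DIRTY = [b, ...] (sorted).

  0 | W B4 → L1 miss [D]
  1 | W B1 → L1 miss wb→B4 [D]
  2 | R B4 → L1 miss wb→B1 [-]
  3 | W B3 → L0 miss [D]
  4 | W B0 → L0 miss wb→B3 [D]
  5 | R B0 → L0 hit [D]
  6 | W B4 → L1 hit [D]
  7 | R B4 → L1 hit [D]
  8 | R B5 → L2 miss [-]
  9 | W B4 → L1 hit [D]
  10 | W B2 → L2 miss [D]
  11 | R B5 → L2 miss wb→B2 [-]
  12 | R B4 → L1 hit [D]
  13 | W B4 → L1 hit [D]
  14 | R B3 → L0 miss wb→B0 [-]
  15 | R B0 → L0 miss [-]

DIRTY = [4]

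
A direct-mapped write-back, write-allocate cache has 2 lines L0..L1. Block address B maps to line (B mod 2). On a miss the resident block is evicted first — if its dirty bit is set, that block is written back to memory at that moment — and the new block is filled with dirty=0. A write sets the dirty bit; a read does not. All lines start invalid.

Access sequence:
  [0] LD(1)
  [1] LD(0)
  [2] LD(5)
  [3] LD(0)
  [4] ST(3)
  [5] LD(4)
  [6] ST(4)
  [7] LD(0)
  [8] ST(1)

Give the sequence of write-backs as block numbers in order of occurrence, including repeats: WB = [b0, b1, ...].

0: R B1 -> L1 miss  d=-]
1: R B0 -> L0 miss  d=-]
2: R B5 -> L1 miss  d=-]
3: R B0 -> L0 hit  d=-]
4: W B3 -> L1 miss  d=D]
5: R B4 -> L0 miss  d=-]
6: W B4 -> L0 hit  d=D]
7: R B0 -> L0 miss wb->B4  d=-]
8: W B1 -> L1 miss wb->B3  d=D]

WB = [4, 3]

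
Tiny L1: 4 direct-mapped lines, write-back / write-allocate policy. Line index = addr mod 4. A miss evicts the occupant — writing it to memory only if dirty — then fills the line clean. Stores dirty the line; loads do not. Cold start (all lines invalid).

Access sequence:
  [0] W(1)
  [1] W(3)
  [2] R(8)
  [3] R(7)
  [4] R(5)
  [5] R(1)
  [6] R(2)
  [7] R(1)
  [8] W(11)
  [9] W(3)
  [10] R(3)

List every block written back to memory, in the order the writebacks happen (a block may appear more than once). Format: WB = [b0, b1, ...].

WB = [3, 1, 11]

0: W B1 -> L1 miss  d=D]
1: W B3 -> L3 miss  d=D]
2: R B8 -> L0 miss  d=-]
3: R B7 -> L3 miss wb->B3  d=-]
4: R B5 -> L1 miss wb->B1  d=-]
5: R B1 -> L1 miss  d=-]
6: R B2 -> L2 miss  d=-]
7: R B1 -> L1 hit  d=-]
8: W B11 -> L3 miss  d=D]
9: W B3 -> L3 miss wb->B11  d=D]
10: R B3 -> L3 hit  d=D]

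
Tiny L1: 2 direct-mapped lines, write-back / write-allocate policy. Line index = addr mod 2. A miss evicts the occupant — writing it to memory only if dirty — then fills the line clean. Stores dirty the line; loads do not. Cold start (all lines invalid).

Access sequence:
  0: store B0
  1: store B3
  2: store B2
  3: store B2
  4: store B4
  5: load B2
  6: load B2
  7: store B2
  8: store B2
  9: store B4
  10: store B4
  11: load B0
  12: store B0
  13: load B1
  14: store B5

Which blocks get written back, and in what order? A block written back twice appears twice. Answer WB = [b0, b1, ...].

WB = [0, 2, 4, 2, 4, 3]

0: W B0 -> L0 miss  d=D]
1: W B3 -> L1 miss  d=D]
2: W B2 -> L0 miss wb->B0  d=D]
3: W B2 -> L0 hit  d=D]
4: W B4 -> L0 miss wb->B2  d=D]
5: R B2 -> L0 miss wb->B4  d=-]
6: R B2 -> L0 hit  d=-]
7: W B2 -> L0 hit  d=D]
8: W B2 -> L0 hit  d=D]
9: W B4 -> L0 miss wb->B2  d=D]
10: W B4 -> L0 hit  d=D]
11: R B0 -> L0 miss wb->B4  d=-]
12: W B0 -> L0 hit  d=D]
13: R B1 -> L1 miss wb->B3  d=-]
14: W B5 -> L1 miss  d=D]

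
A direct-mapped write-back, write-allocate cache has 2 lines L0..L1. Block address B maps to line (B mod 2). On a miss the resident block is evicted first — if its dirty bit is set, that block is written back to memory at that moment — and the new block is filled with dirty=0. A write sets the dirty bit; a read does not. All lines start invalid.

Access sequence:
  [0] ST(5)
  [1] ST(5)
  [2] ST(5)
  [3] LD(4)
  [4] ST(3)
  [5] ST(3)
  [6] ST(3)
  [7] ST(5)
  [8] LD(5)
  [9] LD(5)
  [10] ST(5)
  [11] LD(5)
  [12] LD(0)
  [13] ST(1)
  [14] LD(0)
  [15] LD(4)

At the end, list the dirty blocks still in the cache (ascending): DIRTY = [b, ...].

DIRTY = [1]

0: W B5 -> L1 miss  d=D]
1: W B5 -> L1 hit  d=D]
2: W B5 -> L1 hit  d=D]
3: R B4 -> L0 miss  d=-]
4: W B3 -> L1 miss wb->B5  d=D]
5: W B3 -> L1 hit  d=D]
6: W B3 -> L1 hit  d=D]
7: W B5 -> L1 miss wb->B3  d=D]
8: R B5 -> L1 hit  d=D]
9: R B5 -> L1 hit  d=D]
10: W B5 -> L1 hit  d=D]
11: R B5 -> L1 hit  d=D]
12: R B0 -> L0 miss  d=-]
13: W B1 -> L1 miss wb->B5  d=D]
14: R B0 -> L0 hit  d=-]
15: R B4 -> L0 miss  d=-]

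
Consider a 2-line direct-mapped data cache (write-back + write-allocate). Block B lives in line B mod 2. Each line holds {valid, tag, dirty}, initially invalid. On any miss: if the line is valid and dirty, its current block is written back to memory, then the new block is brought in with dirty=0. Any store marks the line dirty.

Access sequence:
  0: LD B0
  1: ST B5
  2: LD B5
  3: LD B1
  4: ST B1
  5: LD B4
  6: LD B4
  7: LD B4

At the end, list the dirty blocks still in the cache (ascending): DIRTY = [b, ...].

  0 | R B0 → L0 miss [-]
  1 | W B5 → L1 miss [D]
  2 | R B5 → L1 hit [D]
  3 | R B1 → L1 miss wb→B5 [-]
  4 | W B1 → L1 hit [D]
  5 | R B4 → L0 miss [-]
  6 | R B4 → L0 hit [-]
  7 | R B4 → L0 hit [-]

DIRTY = [1]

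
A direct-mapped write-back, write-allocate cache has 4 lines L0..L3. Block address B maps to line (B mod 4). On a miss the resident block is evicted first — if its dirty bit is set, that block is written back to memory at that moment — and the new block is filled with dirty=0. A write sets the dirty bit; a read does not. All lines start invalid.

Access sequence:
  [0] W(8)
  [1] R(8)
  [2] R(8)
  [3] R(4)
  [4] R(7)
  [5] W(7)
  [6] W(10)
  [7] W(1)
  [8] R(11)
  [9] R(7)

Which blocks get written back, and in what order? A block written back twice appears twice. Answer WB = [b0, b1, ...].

  0 | W B8 → L0 miss [D]
  1 | R B8 → L0 hit [D]
  2 | R B8 → L0 hit [D]
  3 | R B4 → L0 miss wb→B8 [-]
  4 | R B7 → L3 miss [-]
  5 | W B7 → L3 hit [D]
  6 | W B10 → L2 miss [D]
  7 | W B1 → L1 miss [D]
  8 | R B11 → L3 miss wb→B7 [-]
  9 | R B7 → L3 miss [-]

WB = [8, 7]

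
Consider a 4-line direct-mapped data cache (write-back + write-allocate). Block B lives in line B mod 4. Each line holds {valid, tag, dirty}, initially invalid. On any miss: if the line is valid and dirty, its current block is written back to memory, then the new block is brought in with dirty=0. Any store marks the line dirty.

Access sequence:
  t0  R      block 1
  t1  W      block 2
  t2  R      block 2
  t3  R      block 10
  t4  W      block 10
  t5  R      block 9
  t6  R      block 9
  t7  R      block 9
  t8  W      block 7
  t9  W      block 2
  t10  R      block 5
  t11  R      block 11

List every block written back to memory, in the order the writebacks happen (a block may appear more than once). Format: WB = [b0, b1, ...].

WB = [2, 10, 7]

  0 | R B1 → L1 miss [-]
  1 | W B2 → L2 miss [D]
  2 | R B2 → L2 hit [D]
  3 | R B10 → L2 miss wb→B2 [-]
  4 | W B10 → L2 hit [D]
  5 | R B9 → L1 miss [-]
  6 | R B9 → L1 hit [-]
  7 | R B9 → L1 hit [-]
  8 | W B7 → L3 miss [D]
  9 | W B2 → L2 miss wb→B10 [D]
  10 | R B5 → L1 miss [-]
  11 | R B11 → L3 miss wb→B7 [-]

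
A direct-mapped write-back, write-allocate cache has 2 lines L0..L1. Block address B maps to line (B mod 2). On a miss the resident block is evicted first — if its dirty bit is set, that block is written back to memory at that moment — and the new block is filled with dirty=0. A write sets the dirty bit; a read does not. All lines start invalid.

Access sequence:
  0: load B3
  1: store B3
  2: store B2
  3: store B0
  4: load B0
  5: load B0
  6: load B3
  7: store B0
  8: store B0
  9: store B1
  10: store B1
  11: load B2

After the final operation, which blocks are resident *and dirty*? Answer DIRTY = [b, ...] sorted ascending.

DIRTY = [1]

0: R B3 → L1 miss [-]
1: W B3 → L1 hit [D]
2: W B2 → L0 miss [D]
3: W B0 → L0 miss wb→B2 [D]
4: R B0 → L0 hit [D]
5: R B0 → L0 hit [D]
6: R B3 → L1 hit [D]
7: W B0 → L0 hit [D]
8: W B0 → L0 hit [D]
9: W B1 → L1 miss wb→B3 [D]
10: W B1 → L1 hit [D]
11: R B2 → L0 miss wb→B0 [-]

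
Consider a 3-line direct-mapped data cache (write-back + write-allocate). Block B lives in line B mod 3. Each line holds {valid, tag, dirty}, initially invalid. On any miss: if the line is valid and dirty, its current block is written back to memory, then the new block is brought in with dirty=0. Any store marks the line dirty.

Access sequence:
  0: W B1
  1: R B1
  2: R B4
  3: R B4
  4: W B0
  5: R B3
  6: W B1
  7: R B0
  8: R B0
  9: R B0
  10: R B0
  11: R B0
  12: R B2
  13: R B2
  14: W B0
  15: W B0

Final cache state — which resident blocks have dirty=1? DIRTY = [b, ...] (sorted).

0: W B1 → L1 miss [D]
1: R B1 → L1 hit [D]
2: R B4 → L1 miss wb→B1 [-]
3: R B4 → L1 hit [-]
4: W B0 → L0 miss [D]
5: R B3 → L0 miss wb→B0 [-]
6: W B1 → L1 miss [D]
7: R B0 → L0 miss [-]
8: R B0 → L0 hit [-]
9: R B0 → L0 hit [-]
10: R B0 → L0 hit [-]
11: R B0 → L0 hit [-]
12: R B2 → L2 miss [-]
13: R B2 → L2 hit [-]
14: W B0 → L0 hit [D]
15: W B0 → L0 hit [D]

DIRTY = [0, 1]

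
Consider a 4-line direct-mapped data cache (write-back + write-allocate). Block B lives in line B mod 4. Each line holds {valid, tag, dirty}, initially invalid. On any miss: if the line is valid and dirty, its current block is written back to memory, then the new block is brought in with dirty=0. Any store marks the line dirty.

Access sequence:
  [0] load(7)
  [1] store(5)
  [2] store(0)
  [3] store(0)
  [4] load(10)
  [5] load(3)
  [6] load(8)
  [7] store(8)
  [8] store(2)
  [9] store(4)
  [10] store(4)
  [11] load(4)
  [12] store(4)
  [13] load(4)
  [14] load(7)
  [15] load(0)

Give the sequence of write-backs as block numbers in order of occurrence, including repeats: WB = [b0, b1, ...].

WB = [0, 8, 4]

0: R B7 → L3 miss [-]
1: W B5 → L1 miss [D]
2: W B0 → L0 miss [D]
3: W B0 → L0 hit [D]
4: R B10 → L2 miss [-]
5: R B3 → L3 miss [-]
6: R B8 → L0 miss wb→B0 [-]
7: W B8 → L0 hit [D]
8: W B2 → L2 miss [D]
9: W B4 → L0 miss wb→B8 [D]
10: W B4 → L0 hit [D]
11: R B4 → L0 hit [D]
12: W B4 → L0 hit [D]
13: R B4 → L0 hit [D]
14: R B7 → L3 miss [-]
15: R B0 → L0 miss wb→B4 [-]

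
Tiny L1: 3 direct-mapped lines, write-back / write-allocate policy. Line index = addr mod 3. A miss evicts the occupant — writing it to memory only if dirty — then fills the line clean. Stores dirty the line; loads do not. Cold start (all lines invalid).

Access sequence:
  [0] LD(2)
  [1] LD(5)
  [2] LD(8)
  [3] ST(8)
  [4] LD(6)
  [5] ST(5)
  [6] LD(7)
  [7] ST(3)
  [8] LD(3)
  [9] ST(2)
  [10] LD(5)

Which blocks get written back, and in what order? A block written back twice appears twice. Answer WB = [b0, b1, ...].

WB = [8, 5, 2]

  0 | R B2 → L2 miss [-]
  1 | R B5 → L2 miss [-]
  2 | R B8 → L2 miss [-]
  3 | W B8 → L2 hit [D]
  4 | R B6 → L0 miss [-]
  5 | W B5 → L2 miss wb→B8 [D]
  6 | R B7 → L1 miss [-]
  7 | W B3 → L0 miss [D]
  8 | R B3 → L0 hit [D]
  9 | W B2 → L2 miss wb→B5 [D]
  10 | R B5 → L2 miss wb→B2 [-]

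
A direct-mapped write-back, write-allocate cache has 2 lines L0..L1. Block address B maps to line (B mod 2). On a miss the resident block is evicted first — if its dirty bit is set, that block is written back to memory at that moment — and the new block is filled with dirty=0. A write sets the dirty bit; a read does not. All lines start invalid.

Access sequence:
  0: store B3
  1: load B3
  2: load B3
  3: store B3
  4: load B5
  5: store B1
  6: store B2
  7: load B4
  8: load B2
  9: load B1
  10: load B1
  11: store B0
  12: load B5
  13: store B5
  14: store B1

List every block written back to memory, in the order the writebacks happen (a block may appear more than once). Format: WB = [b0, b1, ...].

0: W B3 → L1 miss [D]
1: R B3 → L1 hit [D]
2: R B3 → L1 hit [D]
3: W B3 → L1 hit [D]
4: R B5 → L1 miss wb→B3 [-]
5: W B1 → L1 miss [D]
6: W B2 → L0 miss [D]
7: R B4 → L0 miss wb→B2 [-]
8: R B2 → L0 miss [-]
9: R B1 → L1 hit [D]
10: R B1 → L1 hit [D]
11: W B0 → L0 miss [D]
12: R B5 → L1 miss wb→B1 [-]
13: W B5 → L1 hit [D]
14: W B1 → L1 miss wb→B5 [D]

WB = [3, 2, 1, 5]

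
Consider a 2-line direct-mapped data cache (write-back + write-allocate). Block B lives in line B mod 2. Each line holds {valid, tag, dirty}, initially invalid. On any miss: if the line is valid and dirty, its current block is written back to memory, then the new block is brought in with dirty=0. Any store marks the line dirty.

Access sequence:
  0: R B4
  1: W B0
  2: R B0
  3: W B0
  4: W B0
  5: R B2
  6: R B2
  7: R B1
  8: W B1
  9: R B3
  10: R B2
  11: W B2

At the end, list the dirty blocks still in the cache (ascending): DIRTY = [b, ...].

DIRTY = [2]

0: R B4 → L0 miss [-]
1: W B0 → L0 miss [D]
2: R B0 → L0 hit [D]
3: W B0 → L0 hit [D]
4: W B0 → L0 hit [D]
5: R B2 → L0 miss wb→B0 [-]
6: R B2 → L0 hit [-]
7: R B1 → L1 miss [-]
8: W B1 → L1 hit [D]
9: R B3 → L1 miss wb→B1 [-]
10: R B2 → L0 hit [-]
11: W B2 → L0 hit [D]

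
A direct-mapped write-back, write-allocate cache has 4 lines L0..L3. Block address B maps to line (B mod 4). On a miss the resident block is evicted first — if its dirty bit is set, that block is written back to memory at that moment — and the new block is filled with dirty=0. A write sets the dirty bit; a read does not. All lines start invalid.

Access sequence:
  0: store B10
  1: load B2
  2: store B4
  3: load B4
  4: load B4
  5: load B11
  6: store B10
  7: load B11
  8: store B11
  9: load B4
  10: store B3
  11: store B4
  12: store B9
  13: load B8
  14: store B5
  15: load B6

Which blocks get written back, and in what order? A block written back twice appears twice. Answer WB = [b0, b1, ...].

0: W B10 → L2 miss [D]
1: R B2 → L2 miss wb→B10 [-]
2: W B4 → L0 miss [D]
3: R B4 → L0 hit [D]
4: R B4 → L0 hit [D]
5: R B11 → L3 miss [-]
6: W B10 → L2 miss [D]
7: R B11 → L3 hit [-]
8: W B11 → L3 hit [D]
9: R B4 → L0 hit [D]
10: W B3 → L3 miss wb→B11 [D]
11: W B4 → L0 hit [D]
12: W B9 → L1 miss [D]
13: R B8 → L0 miss wb→B4 [-]
14: W B5 → L1 miss wb→B9 [D]
15: R B6 → L2 miss wb→B10 [-]

WB = [10, 11, 4, 9, 10]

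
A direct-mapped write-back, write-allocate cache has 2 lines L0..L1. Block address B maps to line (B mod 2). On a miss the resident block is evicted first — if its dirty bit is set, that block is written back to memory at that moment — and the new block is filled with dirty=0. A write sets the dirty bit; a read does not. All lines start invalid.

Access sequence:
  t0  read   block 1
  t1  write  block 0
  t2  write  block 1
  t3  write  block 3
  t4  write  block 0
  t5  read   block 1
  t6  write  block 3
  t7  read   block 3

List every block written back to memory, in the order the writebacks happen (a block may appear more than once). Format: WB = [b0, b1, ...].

WB = [1, 3]

0: R B1 → L1 miss [-]
1: W B0 → L0 miss [D]
2: W B1 → L1 hit [D]
3: W B3 → L1 miss wb→B1 [D]
4: W B0 → L0 hit [D]
5: R B1 → L1 miss wb→B3 [-]
6: W B3 → L1 miss [D]
7: R B3 → L1 hit [D]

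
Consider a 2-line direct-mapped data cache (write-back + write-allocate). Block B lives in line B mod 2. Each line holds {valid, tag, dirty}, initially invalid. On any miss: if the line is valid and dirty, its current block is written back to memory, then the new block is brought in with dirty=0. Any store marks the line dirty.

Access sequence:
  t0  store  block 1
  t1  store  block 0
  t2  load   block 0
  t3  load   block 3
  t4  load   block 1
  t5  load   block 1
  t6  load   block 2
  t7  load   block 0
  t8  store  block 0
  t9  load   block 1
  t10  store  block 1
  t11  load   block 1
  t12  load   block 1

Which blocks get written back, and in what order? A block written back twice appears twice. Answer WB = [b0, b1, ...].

WB = [1, 0]

0: W B1 -> L1 miss  d=D]
1: W B0 -> L0 miss  d=D]
2: R B0 -> L0 hit  d=D]
3: R B3 -> L1 miss wb->B1  d=-]
4: R B1 -> L1 miss  d=-]
5: R B1 -> L1 hit  d=-]
6: R B2 -> L0 miss wb->B0  d=-]
7: R B0 -> L0 miss  d=-]
8: W B0 -> L0 hit  d=D]
9: R B1 -> L1 hit  d=-]
10: W B1 -> L1 hit  d=D]
11: R B1 -> L1 hit  d=D]
12: R B1 -> L1 hit  d=D]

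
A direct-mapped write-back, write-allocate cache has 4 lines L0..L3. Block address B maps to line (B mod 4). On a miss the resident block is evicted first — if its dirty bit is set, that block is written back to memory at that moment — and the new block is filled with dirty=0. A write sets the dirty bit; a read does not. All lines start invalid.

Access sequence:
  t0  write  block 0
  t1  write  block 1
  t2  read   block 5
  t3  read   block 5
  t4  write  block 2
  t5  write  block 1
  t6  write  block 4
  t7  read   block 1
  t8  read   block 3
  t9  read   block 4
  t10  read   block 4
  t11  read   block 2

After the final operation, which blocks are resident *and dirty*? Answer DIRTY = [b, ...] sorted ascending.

DIRTY = [1, 2, 4]

  0 | W B0 → L0 miss [D]
  1 | W B1 → L1 miss [D]
  2 | R B5 → L1 miss wb→B1 [-]
  3 | R B5 → L1 hit [-]
  4 | W B2 → L2 miss [D]
  5 | W B1 → L1 miss [D]
  6 | W B4 → L0 miss wb→B0 [D]
  7 | R B1 → L1 hit [D]
  8 | R B3 → L3 miss [-]
  9 | R B4 → L0 hit [D]
  10 | R B4 → L0 hit [D]
  11 | R B2 → L2 hit [D]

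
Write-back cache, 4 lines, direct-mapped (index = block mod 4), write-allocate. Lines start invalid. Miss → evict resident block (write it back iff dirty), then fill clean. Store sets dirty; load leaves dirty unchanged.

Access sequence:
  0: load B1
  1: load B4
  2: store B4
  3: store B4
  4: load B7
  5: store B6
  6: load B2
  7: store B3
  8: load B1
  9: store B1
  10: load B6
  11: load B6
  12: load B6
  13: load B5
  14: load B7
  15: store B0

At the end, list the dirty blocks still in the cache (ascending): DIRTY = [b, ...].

DIRTY = [0]

0: R B1 → L1 miss [-]
1: R B4 → L0 miss [-]
2: W B4 → L0 hit [D]
3: W B4 → L0 hit [D]
4: R B7 → L3 miss [-]
5: W B6 → L2 miss [D]
6: R B2 → L2 miss wb→B6 [-]
7: W B3 → L3 miss [D]
8: R B1 → L1 hit [-]
9: W B1 → L1 hit [D]
10: R B6 → L2 miss [-]
11: R B6 → L2 hit [-]
12: R B6 → L2 hit [-]
13: R B5 → L1 miss wb→B1 [-]
14: R B7 → L3 miss wb→B3 [-]
15: W B0 → L0 miss wb→B4 [D]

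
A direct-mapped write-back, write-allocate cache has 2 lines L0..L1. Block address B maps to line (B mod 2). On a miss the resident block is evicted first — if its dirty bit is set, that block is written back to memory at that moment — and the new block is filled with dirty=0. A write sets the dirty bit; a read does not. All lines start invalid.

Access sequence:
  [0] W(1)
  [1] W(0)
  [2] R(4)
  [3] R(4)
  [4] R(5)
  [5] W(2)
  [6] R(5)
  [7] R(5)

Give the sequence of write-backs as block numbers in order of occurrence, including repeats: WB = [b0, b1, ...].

WB = [0, 1]

0: W B1 -> L1 miss  d=D]
1: W B0 -> L0 miss  d=D]
2: R B4 -> L0 miss wb->B0  d=-]
3: R B4 -> L0 hit  d=-]
4: R B5 -> L1 miss wb->B1  d=-]
5: W B2 -> L0 miss  d=D]
6: R B5 -> L1 hit  d=-]
7: R B5 -> L1 hit  d=-]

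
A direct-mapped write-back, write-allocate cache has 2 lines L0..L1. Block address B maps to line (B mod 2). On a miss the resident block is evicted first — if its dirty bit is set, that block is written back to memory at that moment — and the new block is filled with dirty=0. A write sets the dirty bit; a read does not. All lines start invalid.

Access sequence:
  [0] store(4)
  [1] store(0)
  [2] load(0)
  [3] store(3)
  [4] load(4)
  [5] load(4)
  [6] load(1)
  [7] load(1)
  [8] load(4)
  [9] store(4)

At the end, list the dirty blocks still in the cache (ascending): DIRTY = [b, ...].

DIRTY = [4]

  0 | W B4 → L0 miss [D]
  1 | W B0 → L0 miss wb→B4 [D]
  2 | R B0 → L0 hit [D]
  3 | W B3 → L1 miss [D]
  4 | R B4 → L0 miss wb→B0 [-]
  5 | R B4 → L0 hit [-]
  6 | R B1 → L1 miss wb→B3 [-]
  7 | R B1 → L1 hit [-]
  8 | R B4 → L0 hit [-]
  9 | W B4 → L0 hit [D]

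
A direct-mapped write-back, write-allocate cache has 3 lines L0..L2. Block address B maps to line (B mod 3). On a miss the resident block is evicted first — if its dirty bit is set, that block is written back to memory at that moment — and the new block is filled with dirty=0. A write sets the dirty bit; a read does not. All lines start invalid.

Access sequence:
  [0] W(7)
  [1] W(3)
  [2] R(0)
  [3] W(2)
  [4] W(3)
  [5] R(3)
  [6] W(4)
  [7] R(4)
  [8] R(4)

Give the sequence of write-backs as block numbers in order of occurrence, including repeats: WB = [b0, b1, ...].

WB = [3, 7]

0: W B7 -> L1 miss  d=D]
1: W B3 -> L0 miss  d=D]
2: R B0 -> L0 miss wb->B3  d=-]
3: W B2 -> L2 miss  d=D]
4: W B3 -> L0 miss  d=D]
5: R B3 -> L0 hit  d=D]
6: W B4 -> L1 miss wb->B7  d=D]
7: R B4 -> L1 hit  d=D]
8: R B4 -> L1 hit  d=D]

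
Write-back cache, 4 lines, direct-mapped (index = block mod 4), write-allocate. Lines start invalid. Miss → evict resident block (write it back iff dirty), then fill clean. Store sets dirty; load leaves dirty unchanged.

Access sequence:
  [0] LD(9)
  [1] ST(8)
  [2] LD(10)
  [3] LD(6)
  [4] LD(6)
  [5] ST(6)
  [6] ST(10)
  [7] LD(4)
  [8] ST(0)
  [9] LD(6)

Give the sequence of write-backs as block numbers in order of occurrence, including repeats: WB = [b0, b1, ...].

0: R B9 → L1 miss [-]
1: W B8 → L0 miss [D]
2: R B10 → L2 miss [-]
3: R B6 → L2 miss [-]
4: R B6 → L2 hit [-]
5: W B6 → L2 hit [D]
6: W B10 → L2 miss wb→B6 [D]
7: R B4 → L0 miss wb→B8 [-]
8: W B0 → L0 miss [D]
9: R B6 → L2 miss wb→B10 [-]

WB = [6, 8, 10]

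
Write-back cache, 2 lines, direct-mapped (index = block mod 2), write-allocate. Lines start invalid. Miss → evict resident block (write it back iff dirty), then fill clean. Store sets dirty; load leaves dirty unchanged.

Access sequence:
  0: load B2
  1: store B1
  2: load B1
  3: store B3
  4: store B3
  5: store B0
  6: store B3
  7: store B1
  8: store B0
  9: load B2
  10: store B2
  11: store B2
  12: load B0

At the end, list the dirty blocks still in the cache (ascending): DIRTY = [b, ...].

DIRTY = [1]

  0 | R B2 → L0 miss [-]
  1 | W B1 → L1 miss [D]
  2 | R B1 → L1 hit [D]
  3 | W B3 → L1 miss wb→B1 [D]
  4 | W B3 → L1 hit [D]
  5 | W B0 → L0 miss [D]
  6 | W B3 → L1 hit [D]
  7 | W B1 → L1 miss wb→B3 [D]
  8 | W B0 → L0 hit [D]
  9 | R B2 → L0 miss wb→B0 [-]
  10 | W B2 → L0 hit [D]
  11 | W B2 → L0 hit [D]
  12 | R B0 → L0 miss wb→B2 [-]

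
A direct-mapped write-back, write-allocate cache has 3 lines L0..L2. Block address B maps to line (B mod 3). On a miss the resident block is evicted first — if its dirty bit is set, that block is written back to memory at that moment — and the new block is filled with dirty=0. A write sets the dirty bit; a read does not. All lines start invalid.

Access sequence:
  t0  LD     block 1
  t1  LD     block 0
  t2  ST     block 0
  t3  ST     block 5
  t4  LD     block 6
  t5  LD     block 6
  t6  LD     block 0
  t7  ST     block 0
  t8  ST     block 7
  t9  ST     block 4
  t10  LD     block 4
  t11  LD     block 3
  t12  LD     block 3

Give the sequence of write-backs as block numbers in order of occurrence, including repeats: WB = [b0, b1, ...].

WB = [0, 7, 0]

  0 | R B1 → L1 miss [-]
  1 | R B0 → L0 miss [-]
  2 | W B0 → L0 hit [D]
  3 | W B5 → L2 miss [D]
  4 | R B6 → L0 miss wb→B0 [-]
  5 | R B6 → L0 hit [-]
  6 | R B0 → L0 miss [-]
  7 | W B0 → L0 hit [D]
  8 | W B7 → L1 miss [D]
  9 | W B4 → L1 miss wb→B7 [D]
  10 | R B4 → L1 hit [D]
  11 | R B3 → L0 miss wb→B0 [-]
  12 | R B3 → L0 hit [-]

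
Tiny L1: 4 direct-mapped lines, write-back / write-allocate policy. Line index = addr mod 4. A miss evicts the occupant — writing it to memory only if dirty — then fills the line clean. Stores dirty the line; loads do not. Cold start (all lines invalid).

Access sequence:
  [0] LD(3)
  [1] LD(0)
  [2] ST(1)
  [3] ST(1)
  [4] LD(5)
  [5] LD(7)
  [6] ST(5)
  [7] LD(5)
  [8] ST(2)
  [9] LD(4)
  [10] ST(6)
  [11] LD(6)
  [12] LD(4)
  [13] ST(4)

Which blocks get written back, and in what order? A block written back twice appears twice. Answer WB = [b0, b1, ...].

WB = [1, 2]

0: R B3 → L3 miss [-]
1: R B0 → L0 miss [-]
2: W B1 → L1 miss [D]
3: W B1 → L1 hit [D]
4: R B5 → L1 miss wb→B1 [-]
5: R B7 → L3 miss [-]
6: W B5 → L1 hit [D]
7: R B5 → L1 hit [D]
8: W B2 → L2 miss [D]
9: R B4 → L0 miss [-]
10: W B6 → L2 miss wb→B2 [D]
11: R B6 → L2 hit [D]
12: R B4 → L0 hit [-]
13: W B4 → L0 hit [D]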